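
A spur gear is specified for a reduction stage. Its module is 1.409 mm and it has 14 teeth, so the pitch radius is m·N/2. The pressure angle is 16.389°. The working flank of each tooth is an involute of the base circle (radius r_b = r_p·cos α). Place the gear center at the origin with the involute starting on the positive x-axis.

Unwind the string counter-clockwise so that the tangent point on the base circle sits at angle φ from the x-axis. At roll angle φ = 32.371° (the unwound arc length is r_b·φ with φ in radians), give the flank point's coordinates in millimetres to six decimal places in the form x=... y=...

pitch radius r_p = m·N/2 = 1.409·14/2 = 9.863000
base radius r_b = r_p·cos α = 9.863000·cos 16.389° = 9.462248
roll angle φ = 32.371° = 0.56498053 rad
x = r_b·(cos φ + φ·sin φ) = 9.462248·(0.84459902 + 0.56498053·0.53539937) = 10.854043
y = r_b·(sin φ − φ·cos φ) = 9.462248·(0.53539937 − 0.56498053·0.84459902) = 0.550867

x=10.854043 y=0.550867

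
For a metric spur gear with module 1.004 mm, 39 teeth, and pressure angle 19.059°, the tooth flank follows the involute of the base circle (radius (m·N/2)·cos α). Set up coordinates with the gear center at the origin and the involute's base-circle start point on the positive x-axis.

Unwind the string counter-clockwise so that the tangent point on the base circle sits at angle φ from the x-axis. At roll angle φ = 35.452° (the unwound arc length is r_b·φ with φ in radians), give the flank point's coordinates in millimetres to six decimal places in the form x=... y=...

x=21.715221 y=1.406041

pitch radius r_p = m·N/2 = 1.004·39/2 = 19.578000
base radius r_b = r_p·cos α = 19.578000·cos 19.059° = 18.504789
roll angle φ = 35.452° = 0.61875413 rad
x = r_b·(cos φ + φ·sin φ) = 18.504789·(0.81460172 + 0.61875413·0.58002072) = 21.715221
y = r_b·(sin φ − φ·cos φ) = 18.504789·(0.58002072 − 0.61875413·0.81460172) = 1.406041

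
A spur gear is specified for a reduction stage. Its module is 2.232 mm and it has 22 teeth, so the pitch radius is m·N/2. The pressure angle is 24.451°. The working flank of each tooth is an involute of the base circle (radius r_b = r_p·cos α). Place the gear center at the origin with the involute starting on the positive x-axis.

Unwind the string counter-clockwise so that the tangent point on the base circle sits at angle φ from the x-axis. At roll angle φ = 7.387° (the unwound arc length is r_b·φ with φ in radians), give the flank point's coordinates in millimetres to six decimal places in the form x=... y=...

x=22.535052 y=0.015939

pitch radius r_p = m·N/2 = 2.232·22/2 = 24.552000
base radius r_b = r_p·cos α = 24.552000·cos 24.451° = 22.350068
roll angle φ = 7.387° = 0.12892747 rad
x = r_b·(cos φ + φ·sin φ) = 22.350068·(0.99170036 + 0.12892747·0.12857059) = 22.535052
y = r_b·(sin φ − φ·cos φ) = 22.350068·(0.12857059 − 0.12892747·0.99170036) = 0.015939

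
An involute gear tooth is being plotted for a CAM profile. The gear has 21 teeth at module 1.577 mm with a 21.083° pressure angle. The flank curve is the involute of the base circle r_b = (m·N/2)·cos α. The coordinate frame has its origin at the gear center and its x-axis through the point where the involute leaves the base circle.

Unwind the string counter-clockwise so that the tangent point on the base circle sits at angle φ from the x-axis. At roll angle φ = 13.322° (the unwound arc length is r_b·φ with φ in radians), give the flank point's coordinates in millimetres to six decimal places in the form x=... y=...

pitch radius r_p = m·N/2 = 1.577·21/2 = 16.558500
base radius r_b = r_p·cos α = 16.558500·cos 21.083° = 15.450079
roll angle φ = 13.322° = 0.23251276 rad
x = r_b·(cos φ + φ·sin φ) = 15.450079·(0.97309047 + 0.23251276·0.23042339) = 15.862084
y = r_b·(sin φ − φ·cos φ) = 15.450079·(0.23042339 − 0.23251276·0.97309047) = 0.064387

x=15.862084 y=0.064387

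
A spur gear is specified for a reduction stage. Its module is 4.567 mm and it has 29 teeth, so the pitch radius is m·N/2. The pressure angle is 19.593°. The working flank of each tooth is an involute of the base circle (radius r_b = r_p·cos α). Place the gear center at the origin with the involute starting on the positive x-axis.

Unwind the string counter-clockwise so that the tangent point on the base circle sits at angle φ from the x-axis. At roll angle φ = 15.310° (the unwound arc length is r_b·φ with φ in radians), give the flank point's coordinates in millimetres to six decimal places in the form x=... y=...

pitch radius r_p = m·N/2 = 4.567·29/2 = 66.221500
base radius r_b = r_p·cos α = 66.221500·cos 19.593° = 62.387171
roll angle φ = 15.310° = 0.26720991 rad
x = r_b·(cos φ + φ·sin φ) = 62.387171·(0.96451135 + 0.26720991·0.26404139) = 64.574829
y = r_b·(sin φ − φ·cos φ) = 62.387171·(0.26404139 − 0.26720991·0.96451135) = 0.393938

x=64.574829 y=0.393938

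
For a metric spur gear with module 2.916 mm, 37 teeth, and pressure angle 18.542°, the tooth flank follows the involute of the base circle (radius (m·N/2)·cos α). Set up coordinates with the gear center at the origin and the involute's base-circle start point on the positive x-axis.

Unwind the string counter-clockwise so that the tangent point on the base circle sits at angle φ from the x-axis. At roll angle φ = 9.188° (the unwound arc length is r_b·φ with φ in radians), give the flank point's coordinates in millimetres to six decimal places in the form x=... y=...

pitch radius r_p = m·N/2 = 2.916·37/2 = 53.946000
base radius r_b = r_p·cos α = 53.946000·cos 18.542° = 51.145707
roll angle φ = 9.188° = 0.16036085 rad
x = r_b·(cos φ + φ·sin φ) = 51.145707·(0.98716973 + 0.16036085·0.15967444) = 51.799106
y = r_b·(sin φ − φ·cos φ) = 51.145707·(0.15967444 − 0.16036085·0.98716973) = 0.070124

x=51.799106 y=0.070124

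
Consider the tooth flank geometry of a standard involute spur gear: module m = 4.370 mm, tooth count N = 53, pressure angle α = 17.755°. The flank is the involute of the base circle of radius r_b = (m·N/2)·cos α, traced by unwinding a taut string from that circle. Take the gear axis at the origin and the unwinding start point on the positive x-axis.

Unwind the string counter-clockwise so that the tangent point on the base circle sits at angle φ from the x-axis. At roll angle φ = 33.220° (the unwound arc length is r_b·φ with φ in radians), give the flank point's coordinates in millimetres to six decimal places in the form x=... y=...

x=127.297761 y=6.927428

pitch radius r_p = m·N/2 = 4.370·53/2 = 115.805000
base radius r_b = r_p·cos α = 115.805000·cos 17.755° = 110.289114
roll angle φ = 33.220° = 0.57979838 rad
x = r_b·(cos φ + φ·sin φ) = 110.289114·(0.83657313 + 0.57979838·0.54785528) = 127.297761
y = r_b·(sin φ − φ·cos φ) = 110.289114·(0.54785528 − 0.57979838·0.83657313) = 6.927428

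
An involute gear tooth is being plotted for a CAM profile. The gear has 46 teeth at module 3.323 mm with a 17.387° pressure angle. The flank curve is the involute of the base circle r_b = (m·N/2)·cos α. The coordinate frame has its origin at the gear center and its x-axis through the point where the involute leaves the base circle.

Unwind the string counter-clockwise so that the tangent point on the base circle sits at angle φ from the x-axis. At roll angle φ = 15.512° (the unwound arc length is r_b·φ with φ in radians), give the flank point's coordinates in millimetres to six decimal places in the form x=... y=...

pitch radius r_p = m·N/2 = 3.323·46/2 = 76.429000
base radius r_b = r_p·cos α = 76.429000·cos 17.387° = 72.936818
roll angle φ = 15.512° = 0.27073547 rad
x = r_b·(cos φ + φ·sin φ) = 72.936818·(0.96357446 + 0.27073547·0.26744019) = 75.561085
y = r_b·(sin φ − φ·cos φ) = 72.936818·(0.26744019 − 0.27073547·0.96357446) = 0.478933

x=75.561085 y=0.478933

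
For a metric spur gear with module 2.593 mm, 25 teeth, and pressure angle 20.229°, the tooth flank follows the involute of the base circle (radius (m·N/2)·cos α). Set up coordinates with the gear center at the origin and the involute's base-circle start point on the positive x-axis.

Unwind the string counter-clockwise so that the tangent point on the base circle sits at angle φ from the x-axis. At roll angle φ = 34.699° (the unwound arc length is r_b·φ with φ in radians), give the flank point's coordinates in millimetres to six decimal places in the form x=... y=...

pitch radius r_p = m·N/2 = 2.593·25/2 = 32.412500
base radius r_b = r_p·cos α = 32.412500·cos 20.229° = 30.413236
roll angle φ = 34.699° = 0.60561180 rad
x = r_b·(cos φ + φ·sin φ) = 30.413236·(0.82215398 + 0.60561180·0.56926517) = 35.489439
y = r_b·(sin φ − φ·cos φ) = 30.413236·(0.56926517 − 0.60561180·0.82215398) = 2.170259

x=35.489439 y=2.170259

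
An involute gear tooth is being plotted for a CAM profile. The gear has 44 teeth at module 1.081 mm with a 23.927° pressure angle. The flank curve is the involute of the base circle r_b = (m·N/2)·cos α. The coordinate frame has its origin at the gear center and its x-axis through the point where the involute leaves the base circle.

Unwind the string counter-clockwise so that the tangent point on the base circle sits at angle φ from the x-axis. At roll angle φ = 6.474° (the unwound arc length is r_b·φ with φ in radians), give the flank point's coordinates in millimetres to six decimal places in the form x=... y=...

pitch radius r_p = m·N/2 = 1.081·44/2 = 23.782000
base radius r_b = r_p·cos α = 23.782000·cos 23.927° = 21.738245
roll angle φ = 6.474° = 0.11299262 rad
x = r_b·(cos φ + φ·sin φ) = 21.738245·(0.99362312 + 0.11299262·0.11275233) = 21.876572
y = r_b·(sin φ − φ·cos φ) = 21.738245·(0.11275233 − 0.11299262·0.99362312) = 0.010440

x=21.876572 y=0.010440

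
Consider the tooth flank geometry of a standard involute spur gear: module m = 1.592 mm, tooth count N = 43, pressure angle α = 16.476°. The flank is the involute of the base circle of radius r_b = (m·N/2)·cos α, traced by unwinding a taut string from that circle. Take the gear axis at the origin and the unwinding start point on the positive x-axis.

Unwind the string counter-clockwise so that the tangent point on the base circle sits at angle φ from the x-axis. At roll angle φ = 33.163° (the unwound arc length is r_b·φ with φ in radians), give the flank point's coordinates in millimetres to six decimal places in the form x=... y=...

x=37.868573 y=2.051279

pitch radius r_p = m·N/2 = 1.592·43/2 = 34.228000
base radius r_b = r_p·cos α = 34.228000·cos 16.476° = 32.822551
roll angle φ = 33.163° = 0.57880354 rad
x = r_b·(cos φ + φ·sin φ) = 32.822551·(0.83711774 + 0.57880354·0.54702275) = 37.868573
y = r_b·(sin φ − φ·cos φ) = 32.822551·(0.54702275 − 0.57880354·0.83711774) = 2.051279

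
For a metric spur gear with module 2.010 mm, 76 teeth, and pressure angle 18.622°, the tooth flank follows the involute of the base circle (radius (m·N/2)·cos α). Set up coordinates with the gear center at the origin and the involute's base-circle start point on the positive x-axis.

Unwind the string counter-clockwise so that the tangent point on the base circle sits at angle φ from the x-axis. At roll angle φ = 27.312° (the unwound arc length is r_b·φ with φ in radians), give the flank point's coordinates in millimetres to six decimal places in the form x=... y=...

pitch radius r_p = m·N/2 = 2.010·76/2 = 76.380000
base radius r_b = r_p·cos α = 76.380000·cos 18.622° = 72.381191
roll angle φ = 27.312° = 0.47668433 rad
x = r_b·(cos φ + φ·sin φ) = 72.381191·(0.88852115 + 0.47668433·0.45883566) = 80.143417
y = r_b·(sin φ − φ·cos φ) = 72.381191·(0.45883566 − 0.47668433·0.88852115) = 2.554444

x=80.143417 y=2.554444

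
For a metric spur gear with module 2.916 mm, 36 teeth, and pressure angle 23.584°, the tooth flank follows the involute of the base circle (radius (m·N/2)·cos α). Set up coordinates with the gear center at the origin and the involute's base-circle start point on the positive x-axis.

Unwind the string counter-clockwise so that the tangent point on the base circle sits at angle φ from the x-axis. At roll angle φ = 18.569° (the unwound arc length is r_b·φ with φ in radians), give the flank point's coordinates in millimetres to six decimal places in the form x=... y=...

pitch radius r_p = m·N/2 = 2.916·36/2 = 52.488000
base radius r_b = r_p·cos α = 52.488000·cos 23.584° = 48.103913
roll angle φ = 18.569° = 0.32409019 rad
x = r_b·(cos φ + φ·sin φ) = 48.103913·(0.94794084 + 0.32409019·0.31844647) = 50.564247
y = r_b·(sin φ − φ·cos φ) = 48.103913·(0.31844647 − 0.32409019·0.94794084) = 0.540118

x=50.564247 y=0.540118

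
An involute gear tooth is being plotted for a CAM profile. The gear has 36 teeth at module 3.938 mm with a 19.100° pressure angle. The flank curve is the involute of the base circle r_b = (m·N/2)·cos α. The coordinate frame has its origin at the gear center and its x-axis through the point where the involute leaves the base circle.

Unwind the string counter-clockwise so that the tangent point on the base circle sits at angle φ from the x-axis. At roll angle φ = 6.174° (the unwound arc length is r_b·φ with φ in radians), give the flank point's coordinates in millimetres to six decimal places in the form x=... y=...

x=67.369510 y=0.027904

pitch radius r_p = m·N/2 = 3.938·36/2 = 70.884000
base radius r_b = r_p·cos α = 70.884000·cos 19.100° = 66.981759
roll angle φ = 6.174° = 0.10775663 rad
x = r_b·(cos φ + φ·sin φ) = 66.981759·(0.99419987 + 0.10775663·0.10754821) = 67.369510
y = r_b·(sin φ − φ·cos φ) = 66.981759·(0.10754821 − 0.10775663·0.99419987) = 0.027904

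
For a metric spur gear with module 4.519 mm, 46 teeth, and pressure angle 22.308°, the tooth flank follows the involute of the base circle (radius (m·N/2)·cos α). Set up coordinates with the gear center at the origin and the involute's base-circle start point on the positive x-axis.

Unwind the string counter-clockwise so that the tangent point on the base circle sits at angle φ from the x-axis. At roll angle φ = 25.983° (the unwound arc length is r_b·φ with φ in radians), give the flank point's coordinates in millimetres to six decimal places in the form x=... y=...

x=105.542997 y=2.928239

pitch radius r_p = m·N/2 = 4.519·46/2 = 103.937000
base radius r_b = r_p·cos α = 103.937000·cos 22.308° = 96.158015
roll angle φ = 25.983° = 0.45348890 rad
x = r_b·(cos φ + φ·sin φ) = 96.158015·(0.89892407 + 0.45348890·0.43810445) = 105.542997
y = r_b·(sin φ − φ·cos φ) = 96.158015·(0.43810445 − 0.45348890·0.89892407) = 2.928239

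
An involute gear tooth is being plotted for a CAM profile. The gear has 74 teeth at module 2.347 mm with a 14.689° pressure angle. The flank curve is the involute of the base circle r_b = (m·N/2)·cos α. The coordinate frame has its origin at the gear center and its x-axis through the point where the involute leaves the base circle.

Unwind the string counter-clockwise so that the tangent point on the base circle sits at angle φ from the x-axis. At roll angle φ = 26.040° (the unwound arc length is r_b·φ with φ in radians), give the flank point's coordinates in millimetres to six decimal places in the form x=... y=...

pitch radius r_p = m·N/2 = 2.347·74/2 = 86.839000
base radius r_b = r_p·cos α = 86.839000·cos 14.689° = 84.000793
roll angle φ = 26.040° = 0.45448374 rad
x = r_b·(cos φ + φ·sin φ) = 84.000793·(0.89848779 + 0.45448374·0.43899852) = 92.233331
y = r_b·(sin φ − φ·cos φ) = 84.000793·(0.43899852 − 0.45448374·0.89848779) = 2.574660

x=92.233331 y=2.574660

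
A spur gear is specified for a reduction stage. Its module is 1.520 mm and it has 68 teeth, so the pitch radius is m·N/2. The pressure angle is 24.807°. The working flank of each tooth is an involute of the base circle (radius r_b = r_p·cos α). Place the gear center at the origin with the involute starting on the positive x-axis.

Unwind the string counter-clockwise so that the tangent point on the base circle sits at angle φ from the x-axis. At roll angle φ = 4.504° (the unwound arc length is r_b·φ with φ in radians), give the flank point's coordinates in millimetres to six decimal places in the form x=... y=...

pitch radius r_p = m·N/2 = 1.520·68/2 = 51.680000
base radius r_b = r_p·cos α = 51.680000·cos 24.807° = 46.911291
roll angle φ = 4.504° = 0.07860963 rad
x = r_b·(cos φ + φ·sin φ) = 46.911291·(0.99691185 + 0.07860963·0.07852869) = 47.056011
y = r_b·(sin φ − φ·cos φ) = 46.911291·(0.07852869 − 0.07860963·0.99691185) = 0.007591

x=47.056011 y=0.007591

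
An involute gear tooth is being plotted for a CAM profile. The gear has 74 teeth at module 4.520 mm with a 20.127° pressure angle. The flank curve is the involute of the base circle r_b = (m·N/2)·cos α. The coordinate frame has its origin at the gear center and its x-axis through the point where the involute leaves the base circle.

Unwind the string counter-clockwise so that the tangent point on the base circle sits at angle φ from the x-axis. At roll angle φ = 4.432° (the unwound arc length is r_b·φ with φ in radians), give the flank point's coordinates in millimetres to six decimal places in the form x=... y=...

pitch radius r_p = m·N/2 = 4.520·74/2 = 167.240000
base radius r_b = r_p·cos α = 167.240000·cos 20.127° = 157.027021
roll angle φ = 4.432° = 0.07735299 rad
x = r_b·(cos φ + φ·sin φ) = 157.027021·(0.99700975 + 0.07735299·0.07727588) = 157.496103
y = r_b·(sin φ − φ·cos φ) = 157.027021·(0.07727588 − 0.07735299·0.99700975) = 0.024212

x=157.496103 y=0.024212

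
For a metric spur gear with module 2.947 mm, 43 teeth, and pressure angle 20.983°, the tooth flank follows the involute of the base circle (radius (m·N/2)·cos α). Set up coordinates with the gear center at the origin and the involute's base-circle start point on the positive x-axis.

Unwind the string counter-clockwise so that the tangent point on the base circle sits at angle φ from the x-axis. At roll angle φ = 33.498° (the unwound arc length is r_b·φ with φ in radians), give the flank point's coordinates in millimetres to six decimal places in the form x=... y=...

x=68.421847 y=3.807756

pitch radius r_p = m·N/2 = 2.947·43/2 = 63.360500
base radius r_b = r_p·cos α = 63.360500·cos 20.983° = 59.158857
roll angle φ = 33.498° = 0.58465039 rad
x = r_b·(cos φ + φ·sin φ) = 59.158857·(0.83390509 + 0.58465039·0.55190788) = 68.421847
y = r_b·(sin φ − φ·cos φ) = 59.158857·(0.55190788 − 0.58465039·0.83390509) = 3.807756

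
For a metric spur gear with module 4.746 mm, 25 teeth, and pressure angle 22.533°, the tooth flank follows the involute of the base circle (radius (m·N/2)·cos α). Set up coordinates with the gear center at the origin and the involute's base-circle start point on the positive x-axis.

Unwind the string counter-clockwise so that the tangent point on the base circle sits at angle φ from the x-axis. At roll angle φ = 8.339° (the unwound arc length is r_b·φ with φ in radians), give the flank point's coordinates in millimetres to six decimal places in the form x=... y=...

x=55.373365 y=0.056193

pitch radius r_p = m·N/2 = 4.746·25/2 = 59.325000
base radius r_b = r_p·cos α = 59.325000·cos 22.533° = 54.796068
roll angle φ = 8.339° = 0.14554301 rad
x = r_b·(cos φ + φ·sin φ) = 54.796068·(0.98942730 + 0.14554301·0.14502972) = 55.373365
y = r_b·(sin φ − φ·cos φ) = 54.796068·(0.14502972 − 0.14554301·0.98942730) = 0.056193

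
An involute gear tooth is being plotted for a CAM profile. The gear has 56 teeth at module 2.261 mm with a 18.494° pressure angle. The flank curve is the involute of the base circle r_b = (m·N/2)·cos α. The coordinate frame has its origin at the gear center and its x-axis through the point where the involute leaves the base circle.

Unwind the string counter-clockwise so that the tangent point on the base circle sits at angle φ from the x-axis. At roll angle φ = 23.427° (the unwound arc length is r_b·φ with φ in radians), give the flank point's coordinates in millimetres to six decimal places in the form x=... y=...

pitch radius r_p = m·N/2 = 2.261·56/2 = 63.308000
base radius r_b = r_p·cos α = 63.308000·cos 18.494° = 60.038577
roll angle φ = 23.427° = 0.40887828 rad
x = r_b·(cos φ + φ·sin φ) = 60.038577·(0.91756737 + 0.40887828·0.39758033) = 64.849428
y = r_b·(sin φ − φ·cos φ) = 60.038577·(0.39758033 − 0.40887828·0.91756737) = 1.345282

x=64.849428 y=1.345282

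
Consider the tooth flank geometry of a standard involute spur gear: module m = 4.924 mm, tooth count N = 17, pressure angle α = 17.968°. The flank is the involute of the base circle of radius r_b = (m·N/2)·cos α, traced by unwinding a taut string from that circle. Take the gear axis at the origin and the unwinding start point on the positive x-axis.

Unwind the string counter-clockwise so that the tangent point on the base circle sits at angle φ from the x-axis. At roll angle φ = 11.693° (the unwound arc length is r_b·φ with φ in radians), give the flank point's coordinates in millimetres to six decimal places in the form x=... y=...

pitch radius r_p = m·N/2 = 4.924·17/2 = 41.854000
base radius r_b = r_p·cos α = 41.854000·cos 17.968° = 39.812737
roll angle φ = 11.693° = 0.20408135 rad
x = r_b·(cos φ + φ·sin φ) = 39.812737·(0.97924758 + 0.20408135·0.20266766) = 40.633208
y = r_b·(sin φ − φ·cos φ) = 39.812737·(0.20266766 − 0.20408135·0.97924758) = 0.112331

x=40.633208 y=0.112331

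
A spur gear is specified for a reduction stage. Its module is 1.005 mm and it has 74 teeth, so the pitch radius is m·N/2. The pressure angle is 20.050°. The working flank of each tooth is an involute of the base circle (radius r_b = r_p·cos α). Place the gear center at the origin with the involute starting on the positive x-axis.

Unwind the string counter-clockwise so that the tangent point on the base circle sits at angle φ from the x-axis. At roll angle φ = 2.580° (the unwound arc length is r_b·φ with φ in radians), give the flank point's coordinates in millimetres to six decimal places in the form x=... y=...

x=34.966755 y=0.001063

pitch radius r_p = m·N/2 = 1.005·74/2 = 37.185000
base radius r_b = r_p·cos α = 37.185000·cos 20.050° = 34.931358
roll angle φ = 2.580° = 0.04502949 rad
x = r_b·(cos φ + φ·sin φ) = 34.931358·(0.99898634 + 0.04502949·0.04501428) = 34.966755
y = r_b·(sin φ − φ·cos φ) = 34.931358·(0.04501428 − 0.04502949·0.99898634) = 0.001063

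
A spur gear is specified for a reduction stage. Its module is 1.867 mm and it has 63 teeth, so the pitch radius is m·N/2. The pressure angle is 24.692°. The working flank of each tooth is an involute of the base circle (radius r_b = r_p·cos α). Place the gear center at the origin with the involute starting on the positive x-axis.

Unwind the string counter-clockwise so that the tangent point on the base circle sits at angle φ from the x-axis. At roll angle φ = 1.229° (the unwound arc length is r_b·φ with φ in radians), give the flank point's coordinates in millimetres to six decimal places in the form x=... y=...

pitch radius r_p = m·N/2 = 1.867·63/2 = 58.810500
base radius r_b = r_p·cos α = 58.810500·cos 24.692° = 53.433251
roll angle φ = 1.229° = 0.02145010 rad
x = r_b·(cos φ + φ·sin φ) = 53.433251·(0.99976996 + 0.02145010·0.02144845) = 53.445542
y = r_b·(sin φ − φ·cos φ) = 53.433251·(0.02144845 − 0.02145010·0.99976996) = 0.000176

x=53.445542 y=0.000176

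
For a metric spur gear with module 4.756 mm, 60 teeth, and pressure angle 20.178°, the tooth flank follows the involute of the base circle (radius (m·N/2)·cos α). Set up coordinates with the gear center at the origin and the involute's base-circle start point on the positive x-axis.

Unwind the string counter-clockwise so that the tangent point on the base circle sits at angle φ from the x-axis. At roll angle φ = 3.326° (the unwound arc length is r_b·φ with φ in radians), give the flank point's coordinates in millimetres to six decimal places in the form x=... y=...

x=134.148546 y=0.008729

pitch radius r_p = m·N/2 = 4.756·60/2 = 142.680000
base radius r_b = r_p·cos α = 142.680000·cos 20.178° = 133.923092
roll angle φ = 3.326° = 0.05804965 rad
x = r_b·(cos φ + φ·sin φ) = 133.923092·(0.99831559 + 0.05804965·0.05801705) = 134.148546
y = r_b·(sin φ − φ·cos φ) = 133.923092·(0.05801705 − 0.05804965·0.99831559) = 0.008729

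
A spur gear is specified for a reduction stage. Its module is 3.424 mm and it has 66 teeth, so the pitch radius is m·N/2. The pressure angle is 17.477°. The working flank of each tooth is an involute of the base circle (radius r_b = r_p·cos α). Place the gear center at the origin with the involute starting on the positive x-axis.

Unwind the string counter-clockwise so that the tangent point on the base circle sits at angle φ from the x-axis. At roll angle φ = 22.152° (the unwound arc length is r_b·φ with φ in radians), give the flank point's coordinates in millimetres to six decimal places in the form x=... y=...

x=115.532622 y=2.045343

pitch radius r_p = m·N/2 = 3.424·66/2 = 112.992000
base radius r_b = r_p·cos α = 112.992000·cos 17.477° = 107.776016
roll angle φ = 22.152° = 0.38662534 rad
x = r_b·(cos φ + φ·sin φ) = 107.776016·(0.92618680 + 0.38662534·0.37706500) = 115.532622
y = r_b·(sin φ − φ·cos φ) = 107.776016·(0.37706500 − 0.38662534·0.92618680) = 2.045343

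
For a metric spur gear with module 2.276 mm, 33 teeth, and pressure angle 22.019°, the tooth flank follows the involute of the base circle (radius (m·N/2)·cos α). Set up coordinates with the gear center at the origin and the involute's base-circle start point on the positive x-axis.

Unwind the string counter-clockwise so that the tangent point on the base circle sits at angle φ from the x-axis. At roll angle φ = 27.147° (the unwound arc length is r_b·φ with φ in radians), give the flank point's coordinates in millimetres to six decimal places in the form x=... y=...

x=38.505999 y=1.206867

pitch radius r_p = m·N/2 = 2.276·33/2 = 37.554000
base radius r_b = r_p·cos α = 37.554000·cos 22.019° = 34.814795
roll angle φ = 27.147° = 0.47380453 rad
x = r_b·(cos φ + φ·sin φ) = 34.814795·(0.88983882 + 0.47380453·0.45627500) = 38.505999
y = r_b·(sin φ − φ·cos φ) = 34.814795·(0.45627500 − 0.47380453·0.88983882) = 1.206867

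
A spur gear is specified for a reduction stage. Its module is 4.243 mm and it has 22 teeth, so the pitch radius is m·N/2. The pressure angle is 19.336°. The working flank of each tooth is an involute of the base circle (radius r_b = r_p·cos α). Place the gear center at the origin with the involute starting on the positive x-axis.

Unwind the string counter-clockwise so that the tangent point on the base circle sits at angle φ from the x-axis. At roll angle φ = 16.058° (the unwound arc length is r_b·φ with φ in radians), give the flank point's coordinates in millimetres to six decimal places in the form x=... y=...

x=45.736153 y=0.320642

pitch radius r_p = m·N/2 = 4.243·22/2 = 46.673000
base radius r_b = r_p·cos α = 46.673000·cos 19.336° = 44.040321
roll angle φ = 16.058° = 0.28026497 rad
x = r_b·(cos φ + φ·sin φ) = 44.040321·(0.96098218 + 0.28026497·0.27661029) = 45.736153
y = r_b·(sin φ − φ·cos φ) = 44.040321·(0.27661029 − 0.28026497·0.96098218) = 0.320642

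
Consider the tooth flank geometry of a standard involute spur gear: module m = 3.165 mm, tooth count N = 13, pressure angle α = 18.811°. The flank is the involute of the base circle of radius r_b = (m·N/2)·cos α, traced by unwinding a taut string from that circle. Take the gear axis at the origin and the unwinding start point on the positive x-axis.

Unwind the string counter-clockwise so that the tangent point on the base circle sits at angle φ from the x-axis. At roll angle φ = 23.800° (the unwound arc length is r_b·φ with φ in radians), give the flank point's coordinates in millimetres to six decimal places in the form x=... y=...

pitch radius r_p = m·N/2 = 3.165·13/2 = 20.572500
base radius r_b = r_p·cos α = 20.572500·cos 18.811° = 19.473669
roll angle φ = 23.800° = 0.41538836 rad
x = r_b·(cos φ + φ·sin φ) = 19.473669·(0.91495967 + 0.41538836·0.40354530) = 21.081954
y = r_b·(sin φ − φ·cos φ) = 19.473669·(0.40354530 − 0.41538836·0.91495967) = 0.457275

x=21.081954 y=0.457275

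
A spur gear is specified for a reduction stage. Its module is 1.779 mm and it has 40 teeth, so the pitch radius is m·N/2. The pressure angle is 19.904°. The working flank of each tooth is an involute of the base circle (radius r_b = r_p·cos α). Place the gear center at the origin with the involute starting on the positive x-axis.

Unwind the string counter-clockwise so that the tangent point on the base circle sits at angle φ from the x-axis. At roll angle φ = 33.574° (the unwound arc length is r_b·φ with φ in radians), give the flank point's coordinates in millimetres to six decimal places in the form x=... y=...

x=38.714520 y=2.167653

pitch radius r_p = m·N/2 = 1.779·40/2 = 35.580000
base radius r_b = r_p·cos α = 35.580000·cos 19.904° = 33.454606
roll angle φ = 33.574° = 0.58597684 rad
x = r_b·(cos φ + φ·sin φ) = 33.454606·(0.83317228 + 0.58597684·0.55301352) = 38.714520
y = r_b·(sin φ − φ·cos φ) = 33.454606·(0.55301352 − 0.58597684·0.83317228) = 2.167653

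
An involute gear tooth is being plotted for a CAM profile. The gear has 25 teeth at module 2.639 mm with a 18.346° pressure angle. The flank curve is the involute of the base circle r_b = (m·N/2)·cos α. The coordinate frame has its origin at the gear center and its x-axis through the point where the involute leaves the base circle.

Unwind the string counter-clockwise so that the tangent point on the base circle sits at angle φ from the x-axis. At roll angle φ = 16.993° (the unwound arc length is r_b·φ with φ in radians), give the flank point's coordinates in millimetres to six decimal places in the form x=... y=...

pitch radius r_p = m·N/2 = 2.639·25/2 = 32.987500
base radius r_b = r_p·cos α = 32.987500·cos 18.346° = 31.310847
roll angle φ = 16.993° = 0.29658380 rad
x = r_b·(cos φ + φ·sin φ) = 31.310847·(0.95634047 + 0.29658380·0.29225487) = 32.657794
y = r_b·(sin φ − φ·cos φ) = 31.310847·(0.29225487 − 0.29658380·0.95634047) = 0.269893

x=32.657794 y=0.269893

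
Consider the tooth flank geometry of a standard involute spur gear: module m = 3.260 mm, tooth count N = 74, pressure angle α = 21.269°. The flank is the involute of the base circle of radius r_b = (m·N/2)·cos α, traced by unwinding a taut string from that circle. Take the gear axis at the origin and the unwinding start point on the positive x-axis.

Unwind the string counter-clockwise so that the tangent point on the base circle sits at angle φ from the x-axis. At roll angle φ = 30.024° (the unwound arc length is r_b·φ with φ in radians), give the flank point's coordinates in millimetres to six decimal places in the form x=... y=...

pitch radius r_p = m·N/2 = 3.260·74/2 = 120.620000
base radius r_b = r_p·cos α = 120.620000·cos 21.269° = 112.404286
roll angle φ = 30.024° = 0.52401765 rad
x = r_b·(cos φ + φ·sin φ) = 112.404286·(0.86581589 + 0.52401765·0.50036272) = 126.793696
y = r_b·(sin φ − φ·cos φ) = 112.404286·(0.50036272 − 0.52401765·0.86581589) = 5.244773

x=126.793696 y=5.244773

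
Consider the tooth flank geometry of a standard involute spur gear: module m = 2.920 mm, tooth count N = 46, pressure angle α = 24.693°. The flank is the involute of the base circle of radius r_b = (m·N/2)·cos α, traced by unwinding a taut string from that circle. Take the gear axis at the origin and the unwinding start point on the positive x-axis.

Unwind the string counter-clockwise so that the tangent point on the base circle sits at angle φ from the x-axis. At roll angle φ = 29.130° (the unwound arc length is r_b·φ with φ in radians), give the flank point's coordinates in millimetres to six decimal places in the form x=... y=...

pitch radius r_p = m·N/2 = 2.920·46/2 = 67.160000
base radius r_b = r_p·cos α = 67.160000·cos 24.693° = 61.018837
roll angle φ = 29.130° = 0.50841441 rad
x = r_b·(cos φ + φ·sin φ) = 61.018837·(0.87351746 + 0.50841441·0.48679282) = 68.402723
y = r_b·(sin φ − φ·cos φ) = 61.018837·(0.48679282 − 0.50841441·0.87351746) = 2.604525

x=68.402723 y=2.604525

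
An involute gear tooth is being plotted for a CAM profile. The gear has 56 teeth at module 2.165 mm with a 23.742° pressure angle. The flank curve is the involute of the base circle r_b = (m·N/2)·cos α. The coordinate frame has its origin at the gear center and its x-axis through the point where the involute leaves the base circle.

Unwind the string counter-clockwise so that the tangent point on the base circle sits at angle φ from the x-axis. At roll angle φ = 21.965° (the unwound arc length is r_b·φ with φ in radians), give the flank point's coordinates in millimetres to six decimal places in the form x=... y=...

x=59.418538 y=1.026880

pitch radius r_p = m·N/2 = 2.165·56/2 = 60.620000
base radius r_b = r_p·cos α = 60.620000·cos 23.742° = 55.489590
roll angle φ = 21.965° = 0.38336157 rad
x = r_b·(cos φ + φ·sin φ) = 55.489590·(0.92741252 + 0.38336157·0.37404014) = 59.418538
y = r_b·(sin φ − φ·cos φ) = 55.489590·(0.37404014 − 0.38336157·0.92741252) = 1.026880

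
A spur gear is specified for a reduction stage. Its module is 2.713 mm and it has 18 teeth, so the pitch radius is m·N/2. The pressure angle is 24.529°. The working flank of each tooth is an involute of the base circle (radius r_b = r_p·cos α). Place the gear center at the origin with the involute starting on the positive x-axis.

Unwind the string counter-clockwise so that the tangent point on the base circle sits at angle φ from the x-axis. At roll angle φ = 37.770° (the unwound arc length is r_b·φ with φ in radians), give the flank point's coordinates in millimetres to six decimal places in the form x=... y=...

pitch radius r_p = m·N/2 = 2.713·18/2 = 24.417000
base radius r_b = r_p·cos α = 24.417000·cos 24.529° = 22.213396
roll angle φ = 37.770° = 0.65921086 rad
x = r_b·(cos φ + φ·sin φ) = 22.213396·(0.79047582 + 0.65921086·0.61249325) = 26.528083
y = r_b·(sin φ − φ·cos φ) = 22.213396·(0.61249325 − 0.65921086·0.79047582) = 2.030371

x=26.528083 y=2.030371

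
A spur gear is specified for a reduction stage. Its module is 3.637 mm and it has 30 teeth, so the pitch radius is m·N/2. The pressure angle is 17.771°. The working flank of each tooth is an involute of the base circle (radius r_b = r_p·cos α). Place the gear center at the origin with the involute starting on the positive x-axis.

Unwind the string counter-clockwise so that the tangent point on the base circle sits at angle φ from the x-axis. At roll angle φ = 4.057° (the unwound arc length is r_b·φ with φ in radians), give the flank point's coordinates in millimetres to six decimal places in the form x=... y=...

pitch radius r_p = m·N/2 = 3.637·30/2 = 54.555000
base radius r_b = r_p·cos α = 54.555000·cos 17.771° = 51.951853
roll angle φ = 4.057° = 0.07080801 rad
x = r_b·(cos φ + φ·sin φ) = 51.951853·(0.99749416 + 0.07080801·0.07074885) = 52.081928
y = r_b·(sin φ − φ·cos φ) = 51.951853·(0.07074885 − 0.07080801·0.99749416) = 0.006145

x=52.081928 y=0.006145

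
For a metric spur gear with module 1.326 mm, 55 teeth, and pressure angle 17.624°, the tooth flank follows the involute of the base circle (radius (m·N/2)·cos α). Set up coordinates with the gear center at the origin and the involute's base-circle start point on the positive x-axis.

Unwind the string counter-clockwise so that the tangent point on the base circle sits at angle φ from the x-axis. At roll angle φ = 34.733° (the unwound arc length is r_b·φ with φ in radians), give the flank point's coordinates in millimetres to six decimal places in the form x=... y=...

pitch radius r_p = m·N/2 = 1.326·55/2 = 36.465000
base radius r_b = r_p·cos α = 36.465000·cos 17.624° = 34.753476
roll angle φ = 34.733° = 0.60620521 rad
x = r_b·(cos φ + φ·sin φ) = 34.753476·(0.82181602 + 0.60620521·0.56975295) = 40.564370
y = r_b·(sin φ − φ·cos φ) = 34.753476·(0.56975295 − 0.60620521·0.82181602) = 2.487091

x=40.564370 y=2.487091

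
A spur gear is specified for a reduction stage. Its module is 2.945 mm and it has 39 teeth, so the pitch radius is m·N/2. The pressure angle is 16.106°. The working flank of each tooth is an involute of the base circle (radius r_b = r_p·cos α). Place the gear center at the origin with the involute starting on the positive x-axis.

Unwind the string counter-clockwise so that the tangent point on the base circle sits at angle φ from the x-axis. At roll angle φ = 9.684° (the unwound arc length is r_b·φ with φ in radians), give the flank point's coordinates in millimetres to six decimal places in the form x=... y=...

pitch radius r_p = m·N/2 = 2.945·39/2 = 57.427500
base radius r_b = r_p·cos α = 57.427500·cos 16.106° = 55.173477
roll angle φ = 9.684° = 0.16901768 rad
x = r_b·(cos φ + φ·sin φ) = 55.173477·(0.98575048 + 0.16901768·0.16821411) = 55.955927
y = r_b·(sin φ − φ·cos φ) = 55.173477·(0.16821411 − 0.16901768·0.98575048) = 0.088545

x=55.955927 y=0.088545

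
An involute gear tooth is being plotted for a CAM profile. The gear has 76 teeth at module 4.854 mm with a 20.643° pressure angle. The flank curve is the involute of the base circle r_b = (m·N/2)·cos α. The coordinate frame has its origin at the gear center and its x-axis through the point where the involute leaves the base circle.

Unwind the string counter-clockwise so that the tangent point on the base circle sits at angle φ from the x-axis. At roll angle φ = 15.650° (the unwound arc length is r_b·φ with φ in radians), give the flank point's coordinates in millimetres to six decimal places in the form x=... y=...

x=178.928685 y=1.163789

pitch radius r_p = m·N/2 = 4.854·76/2 = 184.452000
base radius r_b = r_p·cos α = 184.452000·cos 20.643° = 172.609300
roll angle φ = 15.650° = 0.27314403 rad
x = r_b·(cos φ + φ·sin φ) = 172.609300·(0.96292752 + 0.27314403·0.26976024) = 178.928685
y = r_b·(sin φ − φ·cos φ) = 172.609300·(0.26976024 − 0.27314403·0.96292752) = 1.163789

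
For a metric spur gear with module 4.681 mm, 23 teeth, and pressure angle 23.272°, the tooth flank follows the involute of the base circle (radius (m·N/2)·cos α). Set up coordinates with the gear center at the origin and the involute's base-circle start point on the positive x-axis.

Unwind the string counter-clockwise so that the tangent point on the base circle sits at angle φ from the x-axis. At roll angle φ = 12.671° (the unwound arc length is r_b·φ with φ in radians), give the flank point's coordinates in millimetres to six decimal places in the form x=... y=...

pitch radius r_p = m·N/2 = 4.681·23/2 = 53.831500
base radius r_b = r_p·cos α = 53.831500·cos 23.272° = 49.451746
roll angle φ = 12.671° = 0.22115067 rad
x = r_b·(cos φ + φ·sin φ) = 49.451746·(0.97564569 + 0.22115067·0.21935241) = 50.646284
y = r_b·(sin φ − φ·cos φ) = 49.451746·(0.21935241 − 0.22115067·0.97564569) = 0.177419

x=50.646284 y=0.177419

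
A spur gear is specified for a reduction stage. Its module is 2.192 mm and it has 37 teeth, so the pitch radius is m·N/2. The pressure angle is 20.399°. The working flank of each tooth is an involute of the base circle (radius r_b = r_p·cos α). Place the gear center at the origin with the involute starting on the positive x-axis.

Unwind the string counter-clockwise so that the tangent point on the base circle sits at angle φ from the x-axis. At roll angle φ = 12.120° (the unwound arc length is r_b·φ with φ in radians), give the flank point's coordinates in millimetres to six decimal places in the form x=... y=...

x=38.849801 y=0.119388

pitch radius r_p = m·N/2 = 2.192·37/2 = 40.552000
base radius r_b = r_p·cos α = 40.552000·cos 20.399° = 38.008906
roll angle φ = 12.120° = 0.21153391 rad
x = r_b·(cos φ + φ·sin φ) = 38.008906·(0.97771001 + 0.21153391·0.20995986) = 38.849801
y = r_b·(sin φ − φ·cos φ) = 38.008906·(0.20995986 − 0.21153391·0.97771001) = 0.119388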